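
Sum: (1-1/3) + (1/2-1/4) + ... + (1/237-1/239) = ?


Telescoping with gap 2: two head and two tail terms survive.
= (1 + 1/2) - (1/238 + 1/239)
= 3/2 - 1/238 - 1/239 = 42423/28441

Sum = 42423/28441


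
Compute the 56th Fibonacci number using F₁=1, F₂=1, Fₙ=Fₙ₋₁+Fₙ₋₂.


Fibonacci sequence: 1, 1, 2, 3, 5, 8, 13, 21, 34, 55, 89, ...
F(56) = 225851433717

F(56) = 225851433717


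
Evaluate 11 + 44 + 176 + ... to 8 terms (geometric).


Sₙ = 11×(4^8 - 1)/(4 - 1)
= 11×(65536 - 1)/3
= 11×65535/3
= 240295

S_8 = 240295


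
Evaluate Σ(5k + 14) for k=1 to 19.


Σ(5k+14) = 5·Σk + 14·n
= 5·190 + 14·19
= 950 + 266 = 1216

Σ = 1216


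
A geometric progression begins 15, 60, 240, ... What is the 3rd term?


aₙ = a₁·r^(n-1)
= 15×4^2
= 15×16
= 240

a_3 = 240


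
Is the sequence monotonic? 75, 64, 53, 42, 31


Differences: -11, -11, -11, -11
All differences < 0 → strictly DECREASING

Monotonically decreasing


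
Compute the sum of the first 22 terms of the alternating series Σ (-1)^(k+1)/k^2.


S = 1 - 1/4 + 1/9 - 1/16 + 1/25 - 1/36 + 1/49 - 1/64 ± ...
= 0.8215
(Full series converges to +π²/12 ≈ +0.8225)

S_22 = 0.8215


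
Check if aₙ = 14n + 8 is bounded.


aₙ = 14n + 8 → as n→∞, aₙ→∞
No finite upper bound exists
The sequence is UNBOUNDED

Unbounded (aₙ → ∞ as n → ∞)


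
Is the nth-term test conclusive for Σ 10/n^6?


lim(n→∞) 10/n^6 = 0
lim aₙ = 0 → nth-term test is INCONCLUSIVE
(Need other tests; this is actually a convergent p-series with p=6 > 1)

Inconclusive (lim aₙ = 0; need another test)


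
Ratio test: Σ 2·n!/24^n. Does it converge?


aₙ = 2·n!/24^n
a_{n+1}/aₙ = (n+1)!/24^(n+1) × 24^n/n!  (constant 2 cancels)
= (n+1)/24
L = lim(n→∞) (n+1)/24 = ∞
L > 1 → series DIVERGES

Diverges (ratio test: L = ∞ > 1)


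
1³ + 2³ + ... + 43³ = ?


n(n+1)/2 = 43×44/2 = 946
Σk³ = 946² = 894916

Σk³ = 894916


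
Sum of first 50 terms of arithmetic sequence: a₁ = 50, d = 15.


aₙ = 50 + (50-1)×15 = 785
Sₙ = n(a₁+aₙ)/2 = 50×(50+785)/2
= 50×835/2 = 20875

S_50 = 20875


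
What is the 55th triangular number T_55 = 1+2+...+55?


n(n+1)/2 = 55×56/2 = 3080/2 = 1540

Σk = 1540


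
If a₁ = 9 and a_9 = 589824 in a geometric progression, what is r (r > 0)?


r^(n-1) = aₙ/a₁
r^8 = 589824/9 = 65536
r = 65536^(1/8)
= ±4; taking r > 0 gives r = 4

r = 4


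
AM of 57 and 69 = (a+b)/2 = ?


AM = (57 + 69)/2 = 126/2 = 63

AM = 63


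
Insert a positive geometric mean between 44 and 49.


GM = √(44×49) = √2156 = 46.4327

GM = 46.4327


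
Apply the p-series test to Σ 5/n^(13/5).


p-series test: Σ c/n^p converges if p > 1, diverges if p ≤ 1 (constant c > 0 doesn't affect convergence).
p = 13/5
13/5 > 1 → CONVERGES

Converges (p = 13/5 > 1)


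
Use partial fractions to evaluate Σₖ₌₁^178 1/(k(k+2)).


1/(k(k+2)) = (1/2)·(1/k - 1/(k+2)) (partial fractions)
Telescoping: Σ = (1/2)·(1 + 1/2 - 1/179 - 1/180) = 47971/64440

Sum = 47971/64440


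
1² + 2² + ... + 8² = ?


n = 8
n(n+1)(2n+1)/6 = 8×9×17/6
= 1224/6 = 204

Σk² = 204


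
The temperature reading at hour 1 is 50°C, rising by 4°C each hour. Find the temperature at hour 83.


aₙ = a₁ + (n-1)d
= 50 + (83-1)×4
= 50 + 328
= 378

a_83 = 378


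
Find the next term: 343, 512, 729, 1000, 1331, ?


Pattern: perfect cubes: n³
Terms: 343, 512, 729, 1000, 1331
Next term = 1728

Next term = 1728


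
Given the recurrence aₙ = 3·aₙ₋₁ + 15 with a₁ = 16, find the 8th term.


Computing step by step:
a_1 = 16
a_2 = 63
a_3 = 204
a_4 = 627
a_5 = 1896
a_6 = 5703
a_7 = 17124
a_8 = 51387


a_8 = 51387


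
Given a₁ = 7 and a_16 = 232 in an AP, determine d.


d = (aₙ - a₁)/(n-1)
= (232 - 7)/(16-1)
= 225/15 = 15

d = 15


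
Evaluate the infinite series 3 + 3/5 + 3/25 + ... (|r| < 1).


S∞ = a₁/(1-r) = 3/(1 - 1/5)
= 3/(4/5)
= 15/4

S∞ = 15/4


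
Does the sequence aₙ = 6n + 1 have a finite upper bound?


aₙ = 6n + 1 → as n→∞, aₙ→∞
No finite upper bound exists
The sequence is UNBOUNDED

Unbounded (aₙ → ∞ as n → ∞)


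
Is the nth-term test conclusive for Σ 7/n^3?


lim(n→∞) 7/n^3 = 0
lim aₙ = 0 → nth-term test is INCONCLUSIVE
(Need other tests; this is actually a convergent p-series with p=3 > 1)

Inconclusive (lim aₙ = 0; need another test)


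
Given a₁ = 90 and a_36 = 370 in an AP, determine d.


d = (aₙ - a₁)/(n-1)
= (370 - 90)/(36-1)
= 280/35 = 8

d = 8


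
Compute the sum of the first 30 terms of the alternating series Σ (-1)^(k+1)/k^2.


S = 1 - 1/4 + 1/9 - 1/16 + 1/25 - 1/36 + 1/49 - 1/64 ± ...
= 0.8219
(Full series converges to +π²/12 ≈ +0.8225)

S_30 = 0.8219


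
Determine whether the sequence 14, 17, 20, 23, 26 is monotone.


Differences: 3, 3, 3, 3
All differences > 0 → strictly INCREASING

Monotonically increasing


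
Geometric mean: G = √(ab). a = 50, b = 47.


GM = √(50×47) = √2350 = 48.4768

GM = 48.4768


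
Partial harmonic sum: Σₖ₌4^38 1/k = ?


Σₖ₌4^38 1/k = 1/4 + 1/5 + 1/6 + ... + 1/38
= 1163092393297033/485721041551200
≈ 2.3946

Sum = 1163092393297033/485721041551200 ≈ 2.3946


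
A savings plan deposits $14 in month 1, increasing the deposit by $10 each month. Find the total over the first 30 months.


aₙ = 14 + (30-1)×10 = 304
Sₙ = n(a₁+aₙ)/2 = 30×(14+304)/2
= 30×318/2 = 4770

S_30 = 4770


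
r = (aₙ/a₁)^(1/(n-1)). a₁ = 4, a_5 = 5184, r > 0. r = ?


r^(n-1) = aₙ/a₁
r^4 = 5184/4 = 1296
r = 1296^(1/4)
= ±6; taking r > 0 gives r = 6

r = 6


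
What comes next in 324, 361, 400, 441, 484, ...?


Pattern: perfect squares: n²
Terms: 324, 361, 400, 441, 484
Next term = 529

Next term = 529


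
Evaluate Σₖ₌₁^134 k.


n(n+1)/2 = 134×135/2 = 18090/2 = 9045

Σk = 9045


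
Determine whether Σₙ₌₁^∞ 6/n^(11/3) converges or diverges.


p-series test: Σ c/n^p converges if p > 1, diverges if p ≤ 1 (constant c > 0 doesn't affect convergence).
p = 11/3
11/3 > 1 → CONVERGES

Converges (p = 11/3 > 1)


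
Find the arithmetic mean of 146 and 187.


AM = (146 + 187)/2 = 333/2 = 166.5

AM = 166.5


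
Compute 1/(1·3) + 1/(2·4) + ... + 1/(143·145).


1/(k(k+2)) = (1/2)·(1/k - 1/(k+2)) (partial fractions)
Telescoping: Σ = (1/2)·(1 + 1/2 - 1/144 - 1/145) = 31031/41760

Sum = 31031/41760


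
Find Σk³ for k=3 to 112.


Σₖ₌3^112 k³ = [112·113/2]² − [2·3/2]²
= 40043584 − 9 = 40043575

Σk³ = 40043575


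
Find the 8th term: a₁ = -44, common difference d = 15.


aₙ = a₁ + (n-1)d
= -44 + (8-1)×15
= -44 + 105
= 61

a_8 = 61


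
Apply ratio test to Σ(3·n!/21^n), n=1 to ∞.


aₙ = 3·n!/21^n
a_{n+1}/aₙ = (n+1)!/21^(n+1) × 21^n/n!  (constant 3 cancels)
= (n+1)/21
L = lim(n→∞) (n+1)/21 = ∞
L > 1 → series DIVERGES

Diverges (ratio test: L = ∞ > 1)


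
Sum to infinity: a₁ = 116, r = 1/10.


S∞ = a₁/(1-r) = 116/(1 - 1/10)
= 116/(9/10)
= 1160/9

S∞ = 1160/9


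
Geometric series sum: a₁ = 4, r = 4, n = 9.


Sₙ = 4×(4^9 - 1)/(4 - 1)
= 4×(262144 - 1)/3
= 4×262143/3
= 349524

S_9 = 349524


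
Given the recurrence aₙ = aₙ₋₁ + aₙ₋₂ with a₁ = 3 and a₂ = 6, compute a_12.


Computing iteratively: 3, 6, 9, 15, 24, 39, 63, 102, 165, 267, 432, 699
a_12 = 699

a_12 = 699


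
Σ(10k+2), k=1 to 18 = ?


Σ(10k+2) = 10·Σk + 2·n
= 10·171 + 2·18
= 1710 + 36 = 1746

Σ = 1746


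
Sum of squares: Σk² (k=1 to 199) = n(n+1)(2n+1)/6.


n = 199
n(n+1)(2n+1)/6 = 199×200×399/6
= 15880200/6 = 2646700

Σk² = 2646700


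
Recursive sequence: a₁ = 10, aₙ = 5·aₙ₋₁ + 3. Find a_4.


Computing step by step:
a_1 = 10
a_2 = 53
a_3 = 268
a_4 = 1343


a_4 = 1343


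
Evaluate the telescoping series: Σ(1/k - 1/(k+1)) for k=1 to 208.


Telescoping: adjacent terms cancel.
= 1/1 - 1/209
= 1 - 1/209 = 208/209

Sum = 208/209


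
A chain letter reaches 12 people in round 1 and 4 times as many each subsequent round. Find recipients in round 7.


aₙ = a₁·r^(n-1)
= 12×4^6
= 12×4096
= 49152

a_7 = 49152


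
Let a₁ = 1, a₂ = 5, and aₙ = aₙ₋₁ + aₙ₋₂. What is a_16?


Computing iteratively: 1, 5, 6, 11, 17, 28, 45, 73, 118, 191, 309, 500, ...
a_16 = 3427

a_16 = 3427


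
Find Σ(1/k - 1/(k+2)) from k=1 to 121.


Telescoping with gap 2: two head and two tail terms survive.
= (1 + 1/2) - (1/122 + 1/123)
= 3/2 - 1/122 - 1/123 = 11132/7503

Sum = 11132/7503


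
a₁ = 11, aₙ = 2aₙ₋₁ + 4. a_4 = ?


Computing step by step:
a_1 = 11
a_2 = 26
a_3 = 56
a_4 = 116


a_4 = 116


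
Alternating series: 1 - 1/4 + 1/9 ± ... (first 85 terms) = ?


S = 1 - 1/4 + 1/9 - 1/16 + 1/25 - 1/36 + 1/49 - 1/64 ± ...
= 0.8225
(Full series converges to +π²/12 ≈ +0.8225)

S_85 = 0.8225


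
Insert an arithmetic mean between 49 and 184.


AM = (49 + 184)/2 = 233/2 = 116.5

AM = 116.5


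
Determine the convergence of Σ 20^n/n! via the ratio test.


aₙ = 20^n/n!
a_{n+1}/aₙ = 20^(n+1)/(n+1)! × n!/20^n
= 20/(n+1)
L = lim(n→∞) 20/(n+1) = 0
L < 1 → series CONVERGES

Converges (ratio test: L = 0 < 1)


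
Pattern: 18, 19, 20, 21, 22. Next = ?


Pattern: arithmetic (d=1)
Terms: 18, 19, 20, 21, 22
Next term = 23

Next term = 23


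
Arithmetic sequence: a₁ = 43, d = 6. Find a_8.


aₙ = a₁ + (n-1)d
= 43 + (8-1)×6
= 43 + 42
= 85

a_8 = 85


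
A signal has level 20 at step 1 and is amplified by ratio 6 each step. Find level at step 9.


aₙ = a₁·r^(n-1)
= 20×6^8
= 20×1679616
= 33592320

a_9 = 33592320


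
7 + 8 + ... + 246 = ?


Σₖ₌7^246 k = Σₖ₌₁^246 k − Σₖ₌₁^6 k
= 246·247/2 − 6·7/2
= 30381 − 21 = 30360

Σk = 30360


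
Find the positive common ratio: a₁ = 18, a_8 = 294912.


r^(n-1) = aₙ/a₁
r^7 = 294912/18 = 16384
r = 16384^(1/7)
= 4

r = 4


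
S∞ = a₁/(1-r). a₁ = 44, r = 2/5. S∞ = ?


S∞ = a₁/(1-r) = 44/(1 - 2/5)
= 44/(3/5)
= 220/3

S∞ = 220/3


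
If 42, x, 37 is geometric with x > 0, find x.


GM = √(42×37) = √1554 = 39.4208

GM = 39.4208


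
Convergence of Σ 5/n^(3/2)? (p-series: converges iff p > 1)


p-series test: Σ c/n^p converges if p > 1, diverges if p ≤ 1 (constant c > 0 doesn't affect convergence).
p = 3/2
3/2 > 1 → CONVERGES

Converges (p = 3/2 > 1)


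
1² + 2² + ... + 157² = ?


n = 157
n(n+1)(2n+1)/6 = 157×158×315/6
= 7813890/6 = 1302315

Σk² = 1302315


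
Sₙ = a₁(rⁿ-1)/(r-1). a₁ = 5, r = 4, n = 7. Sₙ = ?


Sₙ = 5×(4^7 - 1)/(4 - 1)
= 5×(16384 - 1)/3
= 5×16383/3
= 27305

S_7 = 27305


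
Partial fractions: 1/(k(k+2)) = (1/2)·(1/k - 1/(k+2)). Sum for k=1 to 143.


1/(k(k+2)) = (1/2)·(1/k - 1/(k+2)) (partial fractions)
Telescoping: Σ = (1/2)·(1 + 1/2 - 1/144 - 1/145) = 31031/41760

Sum = 31031/41760


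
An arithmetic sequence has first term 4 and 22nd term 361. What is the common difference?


d = (aₙ - a₁)/(n-1)
= (361 - 4)/(22-1)
= 357/21 = 17

d = 17


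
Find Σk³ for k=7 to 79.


Σₖ₌7^79 k³ = [79·80/2]² − [6·7/2]²
= 9985600 − 441 = 9985159

Σk³ = 9985159


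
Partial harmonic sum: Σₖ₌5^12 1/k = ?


Σₖ₌5^12 1/k = 1/5 + 1/6 + 1/7 + 1/8 + 1/9 + 1/10 + 1/11 + 1/12
= 28271/27720
≈ 1.0199

Sum = 28271/27720 ≈ 1.0199


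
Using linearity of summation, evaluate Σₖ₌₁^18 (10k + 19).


Σ(10k+19) = 10·Σk + 19·n
= 10·171 + 19·18
= 1710 + 342 = 2052

Σ = 2052


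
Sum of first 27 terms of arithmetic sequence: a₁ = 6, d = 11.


aₙ = 6 + (27-1)×11 = 292
Sₙ = n(a₁+aₙ)/2 = 27×(6+292)/2
= 27×298/2 = 4023

S_27 = 4023


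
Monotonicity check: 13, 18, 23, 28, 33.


Differences: 5, 5, 5, 5
All differences > 0 → strictly INCREASING

Monotonically increasing


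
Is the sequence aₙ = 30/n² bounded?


a₁ = 30, a₂ = 30/4, a₃ = 30/9, ...
0 < aₙ ≤ 30 for all n ≥ 1
The sequence IS bounded

Bounded (0 < aₙ ≤ 30)


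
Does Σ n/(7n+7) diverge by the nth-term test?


lim(n→∞) n/(7n+7) = 1/7 = 1/7  (divide numerator and denominator by n)
lim aₙ = 1/7 ≠ 0 → series DIVERGES

Diverges (lim aₙ = 1/7 ≠ 0)


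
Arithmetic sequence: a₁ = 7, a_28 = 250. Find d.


d = (aₙ - a₁)/(n-1)
= (250 - 7)/(28-1)
= 243/27 = 9

d = 9


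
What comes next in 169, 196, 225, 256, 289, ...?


Pattern: perfect squares: n²
Terms: 169, 196, 225, 256, 289
Next term = 324

Next term = 324


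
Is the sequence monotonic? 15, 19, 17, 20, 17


Differences: 4, -2, 3, -3
Difference at position 1 is +4 (> 0) but position 2 is -2 (< 0) — sequence both rises and falls
→ NOT monotonic

Not monotonic


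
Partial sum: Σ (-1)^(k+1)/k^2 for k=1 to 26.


S = 1 - 1/4 + 1/9 - 1/16 + 1/25 - 1/36 + 1/49 - 1/64 ± ...
= 0.8218
(Full series converges to +π²/12 ≈ +0.8225)

S_26 = 0.8218


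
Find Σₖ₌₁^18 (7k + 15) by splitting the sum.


Σ(7k+15) = 7·Σk + 15·n
= 7·171 + 15·18
= 1197 + 270 = 1467

Σ = 1467


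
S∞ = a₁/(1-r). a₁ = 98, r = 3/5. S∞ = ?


S∞ = a₁/(1-r) = 98/(1 - 3/5)
= 98/(2/5)
= 245

S∞ = 245


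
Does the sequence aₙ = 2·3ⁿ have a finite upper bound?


aₙ = 2·3ⁿ → as n→∞, aₙ→∞ (since base 3 > 1)
No finite upper bound exists
The sequence is UNBOUNDED

Unbounded (aₙ → ∞ as n → ∞)


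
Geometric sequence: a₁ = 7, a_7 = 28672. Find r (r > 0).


r^(n-1) = aₙ/a₁
r^6 = 28672/7 = 4096
r = 4096^(1/6)
= ±4; taking r > 0 gives r = 4

r = 4


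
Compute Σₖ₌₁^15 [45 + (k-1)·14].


aₙ = 45 + (15-1)×14 = 241
Sₙ = n(a₁+aₙ)/2 = 15×(45+241)/2
= 15×286/2 = 2145

S_15 = 2145


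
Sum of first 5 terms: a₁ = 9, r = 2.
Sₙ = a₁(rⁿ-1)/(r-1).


Sₙ = 9×(2^5 - 1)/(2 - 1)
= 9×(32 - 1)/1
= 9×31/1
= 279

S_5 = 279


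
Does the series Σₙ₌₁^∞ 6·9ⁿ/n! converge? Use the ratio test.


aₙ = 6·9^n/n!
a_{n+1}/aₙ = 9^(n+1)/(n+1)! × n!/9^n  (constant 6 cancels)
= 9/(n+1)
L = lim(n→∞) 9/(n+1) = 0
L < 1 → series CONVERGES

Converges (ratio test: L = 0 < 1)


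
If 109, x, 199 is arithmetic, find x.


AM = (109 + 199)/2 = 308/2 = 154

AM = 154


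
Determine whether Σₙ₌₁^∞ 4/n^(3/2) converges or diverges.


p-series test: Σ c/n^p converges if p > 1, diverges if p ≤ 1 (constant c > 0 doesn't affect convergence).
p = 3/2
3/2 > 1 → CONVERGES

Converges (p = 3/2 > 1)


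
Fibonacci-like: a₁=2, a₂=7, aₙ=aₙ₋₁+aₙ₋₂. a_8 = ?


Computing iteratively: 2, 7, 9, 16, 25, 41, 66, 107
a_8 = 107

a_8 = 107


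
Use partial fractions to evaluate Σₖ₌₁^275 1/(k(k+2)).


1/(k(k+2)) = (1/2)·(1/k - 1/(k+2)) (partial fractions)
Telescoping: Σ = (1/2)·(1 + 1/2 - 1/276 - 1/277) = 114125/152904

Sum = 114125/152904


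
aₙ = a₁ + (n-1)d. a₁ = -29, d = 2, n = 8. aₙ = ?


aₙ = a₁ + (n-1)d
= -29 + (8-1)×2
= -29 + 14
= -15

a_8 = -15


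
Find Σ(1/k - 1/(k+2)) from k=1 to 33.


Telescoping with gap 2: two head and two tail terms survive.
= (1 + 1/2) - (1/34 + 1/35)
= 3/2 - 1/34 - 1/35 = 858/595

Sum = 858/595


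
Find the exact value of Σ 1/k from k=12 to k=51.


Σₖ₌12^51 1/k = 1/12 + 1/13 + 1/14 + ... + 1/51
= 4645268866599554270339/3099044504245996706400
≈ 1.4989

Sum = 4645268866599554270339/3099044504245996706400 ≈ 1.4989


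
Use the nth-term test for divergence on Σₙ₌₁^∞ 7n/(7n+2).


lim(n→∞) 7n/(7n+2) = 7/7 = 1  (divide numerator and denominator by n)
lim aₙ = 1 ≠ 0 → series DIVERGES

Diverges (lim aₙ = 1 ≠ 0)


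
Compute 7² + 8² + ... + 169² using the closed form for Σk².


Σₖ₌7^169 k² = Σₖ₌₁^169 k² − Σₖ₌₁^6 k²
= 169·170·339/6 − 6·7·13/6
= 1623245 − 91 = 1623154

Σk² = 1623154


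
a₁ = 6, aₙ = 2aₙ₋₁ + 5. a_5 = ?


Computing step by step:
a_1 = 6
a_2 = 17
a_3 = 39
a_4 = 83
a_5 = 171


a_5 = 171


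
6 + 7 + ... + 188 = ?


Σₖ₌6^188 k = Σₖ₌₁^188 k − Σₖ₌₁^5 k
= 188·189/2 − 5·6/2
= 17766 − 15 = 17751

Σk = 17751


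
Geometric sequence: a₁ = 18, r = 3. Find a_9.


aₙ = a₁·r^(n-1)
= 18×3^8
= 18×6561
= 118098

a_9 = 118098


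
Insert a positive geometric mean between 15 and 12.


GM = √(15×12) = √180 = 13.4164

GM = 13.4164


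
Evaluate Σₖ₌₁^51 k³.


n(n+1)/2 = 51×52/2 = 1326
Σk³ = 1326² = 1758276

Σk³ = 1758276


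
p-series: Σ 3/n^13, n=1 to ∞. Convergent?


p-series test: Σ c/n^p converges if p > 1, diverges if p ≤ 1 (constant c > 0 doesn't affect convergence).
p = 13
13 > 1 → CONVERGES

Converges (p = 13 > 1)


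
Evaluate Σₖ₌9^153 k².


Σₖ₌9^153 k² = Σₖ₌₁^153 k² − Σₖ₌₁^8 k²
= 153·154·307/6 − 8·9·17/6
= 1205589 − 204 = 1205385

Σk² = 1205385


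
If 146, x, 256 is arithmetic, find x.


AM = (146 + 256)/2 = 402/2 = 201

AM = 201


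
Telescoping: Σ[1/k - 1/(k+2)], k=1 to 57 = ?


Telescoping with gap 2: two head and two tail terms survive.
= (1 + 1/2) - (1/58 + 1/59)
= 3/2 - 1/58 - 1/59 = 2508/1711

Sum = 2508/1711


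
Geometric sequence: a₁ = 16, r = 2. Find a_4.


aₙ = a₁·r^(n-1)
= 16×2^3
= 16×8
= 128

a_4 = 128


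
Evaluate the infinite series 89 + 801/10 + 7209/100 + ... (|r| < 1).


S∞ = a₁/(1-r) = 89/(1 - 9/10)
= 89/(1/10)
= 890

S∞ = 890


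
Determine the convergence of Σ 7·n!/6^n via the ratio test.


aₙ = 7·n!/6^n
a_{n+1}/aₙ = (n+1)!/6^(n+1) × 6^n/n!  (constant 7 cancels)
= (n+1)/6
L = lim(n→∞) (n+1)/6 = ∞
L > 1 → series DIVERGES

Diverges (ratio test: L = ∞ > 1)


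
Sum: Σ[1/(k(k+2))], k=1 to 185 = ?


1/(k(k+2)) = (1/2)·(1/k - 1/(k+2)) (partial fractions)
Telescoping: Σ = (1/2)·(1 + 1/2 - 1/186 - 1/187) = 12950/17391

Sum = 12950/17391


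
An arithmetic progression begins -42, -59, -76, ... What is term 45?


aₙ = a₁ + (n-1)d
= -42 + (45-1)×-17
= -42 - 748
= -790

a_45 = -790


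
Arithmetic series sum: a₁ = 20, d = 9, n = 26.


aₙ = 20 + (26-1)×9 = 245
Sₙ = n(a₁+aₙ)/2 = 26×(20+245)/2
= 26×265/2 = 3445

S_26 = 3445


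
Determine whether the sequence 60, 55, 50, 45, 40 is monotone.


Differences: -5, -5, -5, -5
All differences < 0 → strictly DECREASING

Monotonically decreasing


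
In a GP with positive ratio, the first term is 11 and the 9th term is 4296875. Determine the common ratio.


r^(n-1) = aₙ/a₁
r^8 = 4296875/11 = 390625
r = 390625^(1/8)
= ±5; taking r > 0 gives r = 5

r = 5


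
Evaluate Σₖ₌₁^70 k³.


n(n+1)/2 = 70×71/2 = 2485
Σk³ = 2485² = 6175225

Σk³ = 6175225


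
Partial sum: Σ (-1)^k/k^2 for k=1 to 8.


S = -1 + 1/4 - 1/9 + 1/16 - 1/25 + 1/36 - 1/49 + 1/64
= -0.8156
(Full series converges to -π²/12 ≈ -0.8225)

S_8 = -0.8156


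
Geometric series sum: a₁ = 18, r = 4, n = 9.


Sₙ = 18×(4^9 - 1)/(4 - 1)
= 18×(262144 - 1)/3
= 18×262143/3
= 1572858

S_9 = 1572858


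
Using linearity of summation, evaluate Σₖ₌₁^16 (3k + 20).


Σ(3k+20) = 3·Σk + 20·n
= 3·136 + 20·16
= 408 + 320 = 728

Σ = 728


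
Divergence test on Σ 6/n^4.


lim(n→∞) 6/n^4 = 0
lim aₙ = 0 → nth-term test is INCONCLUSIVE
(Need other tests; this is actually a convergent p-series with p=4 > 1)

Inconclusive (lim aₙ = 0; need another test)


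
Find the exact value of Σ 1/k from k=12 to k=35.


Σₖ₌12^35 1/k = 1/12 + 1/13 + 1/14 + ... + 1/35
= 23246993153717/20629078984800
≈ 1.1269

Sum = 23246993153717/20629078984800 ≈ 1.1269


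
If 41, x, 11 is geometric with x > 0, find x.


GM = √(41×11) = √451 = 21.2368

GM = 21.2368


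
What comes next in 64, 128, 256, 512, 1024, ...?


Pattern: powers of 2: 2ⁿ
Terms: 64, 128, 256, 512, 1024
Next term = 2048

Next term = 2048


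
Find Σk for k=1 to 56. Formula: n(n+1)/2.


n(n+1)/2 = 56×57/2 = 3192/2 = 1596

Σk = 1596


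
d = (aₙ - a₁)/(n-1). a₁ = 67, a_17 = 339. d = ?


d = (aₙ - a₁)/(n-1)
= (339 - 67)/(17-1)
= 272/16 = 17

d = 17


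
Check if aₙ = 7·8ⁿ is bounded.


aₙ = 7·8ⁿ → as n→∞, aₙ→∞ (since base 8 > 1)
No finite upper bound exists
The sequence is UNBOUNDED

Unbounded (aₙ → ∞ as n → ∞)


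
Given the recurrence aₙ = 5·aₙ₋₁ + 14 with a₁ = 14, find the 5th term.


Computing step by step:
a_1 = 14
a_2 = 84
a_3 = 434
a_4 = 2184
a_5 = 10934


a_5 = 10934


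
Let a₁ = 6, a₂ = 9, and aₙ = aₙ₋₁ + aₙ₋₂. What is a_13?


Computing iteratively: 6, 9, 15, 24, 39, 63, 102, 165, 267, 432, 699, 1131, ...
a_13 = 1830

a_13 = 1830


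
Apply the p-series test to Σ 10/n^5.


p-series test: Σ c/n^p converges if p > 1, diverges if p ≤ 1 (constant c > 0 doesn't affect convergence).
p = 5
5 > 1 → CONVERGES

Converges (p = 5 > 1)


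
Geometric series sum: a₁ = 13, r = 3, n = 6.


Sₙ = 13×(3^6 - 1)/(3 - 1)
= 13×(729 - 1)/2
= 13×728/2
= 4732

S_6 = 4732


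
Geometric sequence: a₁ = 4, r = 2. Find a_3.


aₙ = a₁·r^(n-1)
= 4×2^2
= 4×4
= 16

a_3 = 16


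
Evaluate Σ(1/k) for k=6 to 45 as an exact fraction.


Σₖ₌6^45 1/k = 1/6 + 1/7 + 1/8 + ... + 1/45
= 2841505942647531667/1345655451257488800
≈ 2.1116

Sum = 2841505942647531667/1345655451257488800 ≈ 2.1116


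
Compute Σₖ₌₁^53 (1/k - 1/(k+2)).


Telescoping with gap 2: two head and two tail terms survive.
= (1 + 1/2) - (1/54 + 1/55)
= 3/2 - 1/54 - 1/55 = 2173/1485

Sum = 2173/1485


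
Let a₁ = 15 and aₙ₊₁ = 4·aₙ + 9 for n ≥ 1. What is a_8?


Computing step by step:
a_1 = 15
a_2 = 69
a_3 = 285
a_4 = 1149
a_5 = 4605
a_6 = 18429
a_7 = 73725
a_8 = 294909


a_8 = 294909


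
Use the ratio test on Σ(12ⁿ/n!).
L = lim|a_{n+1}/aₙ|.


aₙ = 12^n/n!
a_{n+1}/aₙ = 12^(n+1)/(n+1)! × n!/12^n
= 12/(n+1)
L = lim(n→∞) 12/(n+1) = 0
L < 1 → series CONVERGES

Converges (ratio test: L = 0 < 1)


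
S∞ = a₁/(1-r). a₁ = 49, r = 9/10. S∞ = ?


S∞ = a₁/(1-r) = 49/(1 - 9/10)
= 49/(1/10)
= 490

S∞ = 490


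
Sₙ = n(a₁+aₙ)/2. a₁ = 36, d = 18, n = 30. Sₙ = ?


aₙ = 36 + (30-1)×18 = 558
Sₙ = n(a₁+aₙ)/2 = 30×(36+558)/2
= 30×594/2 = 8910

S_30 = 8910


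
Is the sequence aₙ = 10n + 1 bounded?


aₙ = 10n + 1 → as n→∞, aₙ→∞
No finite upper bound exists
The sequence is UNBOUNDED

Unbounded (aₙ → ∞ as n → ∞)


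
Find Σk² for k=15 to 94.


Σₖ₌15^94 k² = Σₖ₌₁^94 k² − Σₖ₌₁^14 k²
= 94·95·189/6 − 14·15·29/6
= 281295 − 1015 = 280280

Σk² = 280280


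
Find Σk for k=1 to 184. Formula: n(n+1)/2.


n(n+1)/2 = 184×185/2 = 34040/2 = 17020

Σk = 17020


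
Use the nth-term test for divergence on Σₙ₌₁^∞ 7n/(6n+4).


lim(n→∞) 7n/(6n+4) = 7/6 = 7/6  (divide numerator and denominator by n)
lim aₙ = 7/6 ≠ 0 → series DIVERGES

Diverges (lim aₙ = 7/6 ≠ 0)


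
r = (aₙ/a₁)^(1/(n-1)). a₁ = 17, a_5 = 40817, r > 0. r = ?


r^(n-1) = aₙ/a₁
r^4 = 40817/17 = 2401
r = 2401^(1/4)
= ±7; taking r > 0 gives r = 7

r = 7


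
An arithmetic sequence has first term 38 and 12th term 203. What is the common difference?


d = (aₙ - a₁)/(n-1)
= (203 - 38)/(12-1)
= 165/11 = 15

d = 15


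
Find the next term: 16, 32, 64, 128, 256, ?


Pattern: powers of 2: 2ⁿ
Terms: 16, 32, 64, 128, 256
Next term = 512

Next term = 512


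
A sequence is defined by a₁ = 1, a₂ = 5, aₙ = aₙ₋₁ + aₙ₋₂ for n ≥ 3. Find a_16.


Computing iteratively: 1, 5, 6, 11, 17, 28, 45, 73, 118, 191, 309, 500, ...
a_16 = 3427

a_16 = 3427


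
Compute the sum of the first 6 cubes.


n(n+1)/2 = 6×7/2 = 21
Σk³ = 21² = 441

Σk³ = 441


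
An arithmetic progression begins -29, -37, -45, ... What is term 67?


aₙ = a₁ + (n-1)d
= -29 + (67-1)×-8
= -29 - 528
= -557

a_67 = -557


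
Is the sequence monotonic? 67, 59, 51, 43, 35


Differences: -8, -8, -8, -8
All differences < 0 → strictly DECREASING

Monotonically decreasing


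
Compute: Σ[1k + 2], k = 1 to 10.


Σ(1k+2) = 1·Σk + 2·n
= 1·55 + 2·10
= 55 + 20 = 75

Σ = 75


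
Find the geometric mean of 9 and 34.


GM = √(9×34) = √306 = 17.4929

GM = 17.4929


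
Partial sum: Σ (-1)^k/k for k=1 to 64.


S = -1 + 1/2 - 1/3 + 1/4 - 1/5 + 1/6 - 1/7 + 1/8 ± ...
= -0.6854
(Full series converges to -ln(2) ≈ -0.6931)

S_64 = -0.6854


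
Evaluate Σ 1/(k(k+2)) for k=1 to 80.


1/(k(k+2)) = (1/2)·(1/k - 1/(k+2)) (partial fractions)
Telescoping: Σ = (1/2)·(1 + 1/2 - 1/81 - 1/82) = 2450/3321

Sum = 2450/3321


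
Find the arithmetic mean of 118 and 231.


AM = (118 + 231)/2 = 349/2 = 174.5

AM = 174.5


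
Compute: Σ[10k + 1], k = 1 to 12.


Σ(10k+1) = 10·Σk + 1·n
= 10·78 + 1·12
= 780 + 12 = 792

Σ = 792


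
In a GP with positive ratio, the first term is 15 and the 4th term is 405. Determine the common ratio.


r^(n-1) = aₙ/a₁
r^3 = 405/15 = 27
r = 27^(1/3)
= 3

r = 3


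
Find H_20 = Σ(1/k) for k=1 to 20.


H_20 = 1/1 + 1/2 + 1/3 + ... + 1/20
= 55835135/15519504
≈ 3.5977

H_20 = 55835135/15519504 ≈ 3.5977


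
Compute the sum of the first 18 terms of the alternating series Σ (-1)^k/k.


S = -1 + 1/2 - 1/3 + 1/4 - 1/5 + 1/6 - 1/7 + 1/8 ± ...
= -0.6661
(Full series converges to -ln(2) ≈ -0.6931)

S_18 = -0.6661


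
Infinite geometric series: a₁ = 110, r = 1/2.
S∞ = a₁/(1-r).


S∞ = a₁/(1-r) = 110/(1 - 1/2)
= 110/(1/2)
= 220

S∞ = 220


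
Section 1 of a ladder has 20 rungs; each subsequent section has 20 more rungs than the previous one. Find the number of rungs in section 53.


aₙ = a₁ + (n-1)d
= 20 + (53-1)×20
= 20 + 1040
= 1060

a_53 = 1060


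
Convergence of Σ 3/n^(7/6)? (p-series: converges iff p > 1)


p-series test: Σ c/n^p converges if p > 1, diverges if p ≤ 1 (constant c > 0 doesn't affect convergence).
p = 7/6
7/6 > 1 → CONVERGES

Converges (p = 7/6 > 1)


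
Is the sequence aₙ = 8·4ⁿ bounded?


aₙ = 8·4ⁿ → as n→∞, aₙ→∞ (since base 4 > 1)
No finite upper bound exists
The sequence is UNBOUNDED

Unbounded (aₙ → ∞ as n → ∞)


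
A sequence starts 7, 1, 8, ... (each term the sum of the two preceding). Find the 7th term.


Computing iteratively: 7, 1, 8, 9, 17, 26, 43
a_7 = 43

a_7 = 43


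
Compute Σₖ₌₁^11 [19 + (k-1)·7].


aₙ = 19 + (11-1)×7 = 89
Sₙ = n(a₁+aₙ)/2 = 11×(19+89)/2
= 11×108/2 = 594

S_11 = 594


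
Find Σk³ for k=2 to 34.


Σₖ₌2^34 k³ = [34·35/2]² − [1·2/2]²
= 354025 − 1 = 354024

Σk³ = 354024


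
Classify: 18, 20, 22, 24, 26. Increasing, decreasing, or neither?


Differences: 2, 2, 2, 2
All differences > 0 → strictly INCREASING

Monotonically increasing


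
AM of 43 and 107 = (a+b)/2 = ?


AM = (43 + 107)/2 = 150/2 = 75

AM = 75


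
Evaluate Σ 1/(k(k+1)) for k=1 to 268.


1/(k(k+1)) = 1/k - 1/(k+1) (partial fractions)
Telescoping: Σ = 1 - 1/269 = 268/269

Sum = 268/269


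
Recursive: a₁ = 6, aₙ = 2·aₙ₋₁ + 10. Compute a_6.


Computing step by step:
a_1 = 6
a_2 = 22
a_3 = 54
a_4 = 118
a_5 = 246
a_6 = 502


a_6 = 502


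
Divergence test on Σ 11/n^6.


lim(n→∞) 11/n^6 = 0
lim aₙ = 0 → nth-term test is INCONCLUSIVE
(Need other tests; this is actually a convergent p-series with p=6 > 1)

Inconclusive (lim aₙ = 0; need another test)


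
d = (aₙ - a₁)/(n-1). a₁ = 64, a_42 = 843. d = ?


d = (aₙ - a₁)/(n-1)
= (843 - 64)/(42-1)
= 779/41 = 19

d = 19


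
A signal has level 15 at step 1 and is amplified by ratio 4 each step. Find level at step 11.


aₙ = a₁·r^(n-1)
= 15×4^10
= 15×1048576
= 15728640

a_11 = 15728640


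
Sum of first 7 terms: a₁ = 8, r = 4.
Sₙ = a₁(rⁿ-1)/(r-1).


Sₙ = 8×(4^7 - 1)/(4 - 1)
= 8×(16384 - 1)/3
= 8×16383/3
= 43688

S_7 = 43688


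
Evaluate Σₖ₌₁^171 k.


n(n+1)/2 = 171×172/2 = 29412/2 = 14706

Σk = 14706


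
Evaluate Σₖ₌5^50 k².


Σₖ₌5^50 k² = Σₖ₌₁^50 k² − Σₖ₌₁^4 k²
= 50·51·101/6 − 4·5·9/6
= 42925 − 30 = 42895

Σk² = 42895


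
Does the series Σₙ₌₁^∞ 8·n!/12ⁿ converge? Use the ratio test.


aₙ = 8·n!/12^n
a_{n+1}/aₙ = (n+1)!/12^(n+1) × 12^n/n!  (constant 8 cancels)
= (n+1)/12
L = lim(n→∞) (n+1)/12 = ∞
L > 1 → series DIVERGES

Diverges (ratio test: L = ∞ > 1)


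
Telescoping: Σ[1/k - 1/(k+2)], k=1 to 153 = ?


Telescoping with gap 2: two head and two tail terms survive.
= (1 + 1/2) - (1/154 + 1/155)
= 3/2 - 1/154 - 1/155 = 17748/11935

Sum = 17748/11935


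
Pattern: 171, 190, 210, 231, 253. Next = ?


Pattern: triangular numbers: n(n+1)/2
Terms: 171, 190, 210, 231, 253
Next term = 276

Next term = 276


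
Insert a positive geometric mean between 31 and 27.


GM = √(31×27) = √837 = 28.931

GM = 28.931


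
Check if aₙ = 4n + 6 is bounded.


aₙ = 4n + 6 → as n→∞, aₙ→∞
No finite upper bound exists
The sequence is UNBOUNDED

Unbounded (aₙ → ∞ as n → ∞)


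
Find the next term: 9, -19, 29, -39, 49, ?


Pattern: alternating sign, magnitude arithmetic (d=10)
Terms: 9, -19, 29, -39, 49
Next term = -59

Next term = -59


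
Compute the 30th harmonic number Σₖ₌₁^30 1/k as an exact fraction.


H_30 = 1/1 + 1/2 + 1/3 + ... + 1/30
= 9304682830147/2329089562800
≈ 3.995

H_30 = 9304682830147/2329089562800 ≈ 3.995


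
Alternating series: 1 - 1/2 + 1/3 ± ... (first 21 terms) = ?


S = 1 - 1/2 + 1/3 - 1/4 + 1/5 - 1/6 + 1/7 - 1/8 ± ...
= 0.7164
(Full series converges to +ln(2) ≈ +0.6931)

S_21 = 0.7164


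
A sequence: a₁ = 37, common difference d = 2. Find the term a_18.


aₙ = a₁ + (n-1)d
= 37 + (18-1)×2
= 37 + 34
= 71

a_18 = 71


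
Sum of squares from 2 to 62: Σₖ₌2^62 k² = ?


Σₖ₌2^62 k² = Σₖ₌₁^62 k² − Σₖ₌₁^1 k²
= 62·63·125/6 − 1·2·3/6
= 81375 − 1 = 81374

Σk² = 81374


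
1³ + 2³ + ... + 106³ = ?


n(n+1)/2 = 106×107/2 = 5671
Σk³ = 5671² = 32160241

Σk³ = 32160241


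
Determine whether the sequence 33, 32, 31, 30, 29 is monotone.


Differences: -1, -1, -1, -1
All differences < 0 → strictly DECREASING

Monotonically decreasing


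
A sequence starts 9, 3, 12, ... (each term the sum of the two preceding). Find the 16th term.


Computing iteratively: 9, 3, 12, 15, 27, 42, 69, 111, 180, 291, 471, 762, ...
a_16 = 5223

a_16 = 5223


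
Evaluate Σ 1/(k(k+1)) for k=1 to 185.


1/(k(k+1)) = 1/k - 1/(k+1) (partial fractions)
Telescoping: Σ = 1 - 1/186 = 185/186

Sum = 185/186


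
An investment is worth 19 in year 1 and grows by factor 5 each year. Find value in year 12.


aₙ = a₁·r^(n-1)
= 19×5^11
= 19×48828125
= 927734375

a_12 = 927734375


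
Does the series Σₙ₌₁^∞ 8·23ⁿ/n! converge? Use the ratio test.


aₙ = 8·23^n/n!
a_{n+1}/aₙ = 23^(n+1)/(n+1)! × n!/23^n  (constant 8 cancels)
= 23/(n+1)
L = lim(n→∞) 23/(n+1) = 0
L < 1 → series CONVERGES

Converges (ratio test: L = 0 < 1)


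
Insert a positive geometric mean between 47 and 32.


GM = √(47×32) = √1504 = 38.7814

GM = 38.7814


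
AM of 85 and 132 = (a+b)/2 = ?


AM = (85 + 132)/2 = 217/2 = 108.5

AM = 108.5


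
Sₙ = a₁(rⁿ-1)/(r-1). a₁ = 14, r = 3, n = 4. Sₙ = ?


Sₙ = 14×(3^4 - 1)/(3 - 1)
= 14×(81 - 1)/2
= 14×80/2
= 560

S_4 = 560


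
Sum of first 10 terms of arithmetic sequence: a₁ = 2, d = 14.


aₙ = 2 + (10-1)×14 = 128
Sₙ = n(a₁+aₙ)/2 = 10×(2+128)/2
= 10×130/2 = 650

S_10 = 650


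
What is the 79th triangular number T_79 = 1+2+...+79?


n(n+1)/2 = 79×80/2 = 6320/2 = 3160

Σk = 3160


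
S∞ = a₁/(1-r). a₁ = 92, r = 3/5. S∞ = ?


S∞ = a₁/(1-r) = 92/(1 - 3/5)
= 92/(2/5)
= 230

S∞ = 230


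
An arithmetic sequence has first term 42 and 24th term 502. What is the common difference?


d = (aₙ - a₁)/(n-1)
= (502 - 42)/(24-1)
= 460/23 = 20

d = 20


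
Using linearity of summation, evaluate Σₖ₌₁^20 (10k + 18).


Σ(10k+18) = 10·Σk + 18·n
= 10·210 + 18·20
= 2100 + 360 = 2460

Σ = 2460


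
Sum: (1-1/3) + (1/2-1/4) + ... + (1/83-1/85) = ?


Telescoping with gap 2: two head and two tail terms survive.
= (1 + 1/2) - (1/84 + 1/85)
= 3/2 - 1/84 - 1/85 = 10541/7140

Sum = 10541/7140


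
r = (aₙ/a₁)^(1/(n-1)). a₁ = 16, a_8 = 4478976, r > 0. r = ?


r^(n-1) = aₙ/a₁
r^7 = 4478976/16 = 279936
r = 279936^(1/7)
= 6

r = 6


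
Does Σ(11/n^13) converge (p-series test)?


p-series test: Σ c/n^p converges if p > 1, diverges if p ≤ 1 (constant c > 0 doesn't affect convergence).
p = 13
13 > 1 → CONVERGES

Converges (p = 13 > 1)


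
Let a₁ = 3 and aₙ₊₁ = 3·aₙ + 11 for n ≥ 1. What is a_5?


Computing step by step:
a_1 = 3
a_2 = 20
a_3 = 71
a_4 = 224
a_5 = 683


a_5 = 683


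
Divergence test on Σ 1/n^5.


lim(n→∞) 1/n^5 = 0
lim aₙ = 0 → nth-term test is INCONCLUSIVE
(Need other tests; this is actually a convergent p-series with p=5 > 1)

Inconclusive (lim aₙ = 0; need another test)


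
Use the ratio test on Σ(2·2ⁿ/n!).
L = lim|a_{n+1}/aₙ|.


aₙ = 2·2^n/n!
a_{n+1}/aₙ = 2^(n+1)/(n+1)! × n!/2^n  (constant 2 cancels)
= 2/(n+1)
L = lim(n→∞) 2/(n+1) = 0
L < 1 → series CONVERGES

Converges (ratio test: L = 0 < 1)


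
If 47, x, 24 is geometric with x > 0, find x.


GM = √(47×24) = √1128 = 33.5857

GM = 33.5857


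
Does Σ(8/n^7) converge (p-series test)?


p-series test: Σ c/n^p converges if p > 1, diverges if p ≤ 1 (constant c > 0 doesn't affect convergence).
p = 7
7 > 1 → CONVERGES

Converges (p = 7 > 1)


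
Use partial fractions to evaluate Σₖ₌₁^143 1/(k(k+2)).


1/(k(k+2)) = (1/2)·(1/k - 1/(k+2)) (partial fractions)
Telescoping: Σ = (1/2)·(1 + 1/2 - 1/144 - 1/145) = 31031/41760

Sum = 31031/41760


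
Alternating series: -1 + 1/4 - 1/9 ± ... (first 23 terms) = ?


S = -1 + 1/4 - 1/9 + 1/16 - 1/25 + 1/36 - 1/49 + 1/64 ± ...
= -0.8234
(Full series converges to -π²/12 ≈ -0.8225)

S_23 = -0.8234


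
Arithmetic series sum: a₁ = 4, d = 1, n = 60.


aₙ = 4 + (60-1)×1 = 63
Sₙ = n(a₁+aₙ)/2 = 60×(4+63)/2
= 60×67/2 = 2010

S_60 = 2010


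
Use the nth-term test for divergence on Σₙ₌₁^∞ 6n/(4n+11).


lim(n→∞) 6n/(4n+11) = 6/4 = 3/2  (divide numerator and denominator by n)
lim aₙ = 3/2 ≠ 0 → series DIVERGES

Diverges (lim aₙ = 3/2 ≠ 0)


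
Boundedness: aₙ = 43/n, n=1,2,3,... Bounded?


a₁ = 43, a₂ = 43/2, a₃ = 43/3, ...
0 < aₙ ≤ 43 for all n ≥ 1
Lower bound: 0, Upper bound: 43
The sequence IS bounded

Bounded (0 < aₙ ≤ 43)


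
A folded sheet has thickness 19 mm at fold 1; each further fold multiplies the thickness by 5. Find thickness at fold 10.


aₙ = a₁·r^(n-1)
= 19×5^9
= 19×1953125
= 37109375

a_10 = 37109375


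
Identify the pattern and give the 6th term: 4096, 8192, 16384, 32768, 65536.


Pattern: powers of 2: 2ⁿ
Terms: 4096, 8192, 16384, 32768, 65536
Next term = 131072

Next term = 131072


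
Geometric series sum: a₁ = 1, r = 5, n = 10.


Sₙ = 1×(5^10 - 1)/(5 - 1)
= 1×(9765625 - 1)/4
= 1×9765624/4
= 2441406

S_10 = 2441406


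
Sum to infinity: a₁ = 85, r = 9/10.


S∞ = a₁/(1-r) = 85/(1 - 9/10)
= 85/(1/10)
= 850

S∞ = 850


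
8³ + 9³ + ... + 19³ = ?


Σₖ₌8^19 k³ = [19·20/2]² − [7·8/2]²
= 36100 − 784 = 35316

Σk³ = 35316


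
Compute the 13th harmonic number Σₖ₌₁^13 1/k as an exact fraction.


H_13 = 1/1 + 1/2 + 1/3 + ... + 1/13
= 1145993/360360
≈ 3.1801

H_13 = 1145993/360360 ≈ 3.1801


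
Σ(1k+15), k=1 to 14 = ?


Σ(1k+15) = 1·Σk + 15·n
= 1·105 + 15·14
= 105 + 210 = 315

Σ = 315


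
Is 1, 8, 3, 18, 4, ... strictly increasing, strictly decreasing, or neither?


Differences: 7, -5, 15, -14
Difference at position 1 is +7 (> 0) but position 2 is -5 (< 0) — sequence both rises and falls
→ NOT monotonic

Not monotonic


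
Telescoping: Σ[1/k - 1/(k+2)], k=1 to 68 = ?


Telescoping with gap 2: two head and two tail terms survive.
= (1 + 1/2) - (1/69 + 1/70)
= 3/2 - 1/69 - 1/70 = 3553/2415

Sum = 3553/2415


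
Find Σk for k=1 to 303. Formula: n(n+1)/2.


n(n+1)/2 = 303×304/2 = 92112/2 = 46056

Σk = 46056


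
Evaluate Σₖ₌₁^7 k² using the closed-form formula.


n = 7
n(n+1)(2n+1)/6 = 7×8×15/6
= 840/6 = 140

Σk² = 140


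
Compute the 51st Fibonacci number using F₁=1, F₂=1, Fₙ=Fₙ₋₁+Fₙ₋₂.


Fibonacci sequence: 1, 1, 2, 3, 5, 8, 13, 21, 34, 55, 89, ...
F(51) = 20365011074

F(51) = 20365011074


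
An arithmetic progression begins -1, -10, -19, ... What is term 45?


aₙ = a₁ + (n-1)d
= -1 + (45-1)×-9
= -1 - 396
= -397

a_45 = -397


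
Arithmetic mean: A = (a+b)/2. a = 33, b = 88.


AM = (33 + 88)/2 = 121/2 = 60.5

AM = 60.5


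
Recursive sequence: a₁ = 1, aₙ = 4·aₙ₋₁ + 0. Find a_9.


Computing step by step:
a_1 = 1
a_2 = 4
a_3 = 16
a_4 = 64
a_5 = 256
a_6 = 1024
a_7 = 4096
a_8 = 16384
a_9 = 65536


a_9 = 65536


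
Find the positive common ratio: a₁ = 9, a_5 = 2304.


r^(n-1) = aₙ/a₁
r^4 = 2304/9 = 256
r = 256^(1/4)
= ±4; taking r > 0 gives r = 4

r = 4


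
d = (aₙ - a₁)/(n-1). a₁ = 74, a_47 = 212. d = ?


d = (aₙ - a₁)/(n-1)
= (212 - 74)/(47-1)
= 138/46 = 3

d = 3


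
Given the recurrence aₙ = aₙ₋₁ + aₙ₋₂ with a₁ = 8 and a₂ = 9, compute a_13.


Computing iteratively: 8, 9, 17, 26, 43, 69, 112, 181, 293, 474, 767, 1241, ...
a_13 = 2008

a_13 = 2008


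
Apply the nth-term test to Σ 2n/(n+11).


lim(n→∞) 2n/(n+11) = 2/1 = 2  (divide numerator and denominator by n)
lim aₙ = 2 ≠ 0 → series DIVERGES

Diverges (lim aₙ = 2 ≠ 0)


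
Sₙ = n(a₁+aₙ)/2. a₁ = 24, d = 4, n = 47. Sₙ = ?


aₙ = 24 + (47-1)×4 = 208
Sₙ = n(a₁+aₙ)/2 = 47×(24+208)/2
= 47×232/2 = 5452

S_47 = 5452


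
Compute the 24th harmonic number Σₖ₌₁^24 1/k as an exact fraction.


H_24 = 1/1 + 1/2 + 1/3 + ... + 1/24
= 1347822955/356948592
≈ 3.776

H_24 = 1347822955/356948592 ≈ 3.776


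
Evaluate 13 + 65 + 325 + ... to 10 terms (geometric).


Sₙ = 13×(5^10 - 1)/(5 - 1)
= 13×(9765625 - 1)/4
= 13×9765624/4
= 31738278

S_10 = 31738278


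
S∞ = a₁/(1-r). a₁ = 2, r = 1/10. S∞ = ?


S∞ = a₁/(1-r) = 2/(1 - 1/10)
= 2/(9/10)
= 20/9

S∞ = 20/9


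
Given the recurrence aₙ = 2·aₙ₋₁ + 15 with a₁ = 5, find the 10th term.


Computing step by step:
a_1 = 5
a_2 = 25
a_3 = 65
a_4 = 145
a_5 = 305
a_6 = 625
a_7 = 1265
a_8 = 2545
a_9 = 5105
a_10 = 10225


a_10 = 10225


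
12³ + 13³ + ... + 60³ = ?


Σₖ₌12^60 k³ = [60·61/2]² − [11·12/2]²
= 3348900 − 4356 = 3344544

Σk³ = 3344544


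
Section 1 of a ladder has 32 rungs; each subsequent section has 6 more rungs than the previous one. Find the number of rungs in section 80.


aₙ = a₁ + (n-1)d
= 32 + (80-1)×6
= 32 + 474
= 506

a_80 = 506
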